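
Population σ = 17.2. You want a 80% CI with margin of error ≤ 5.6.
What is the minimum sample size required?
n ≥ 16

For margin E ≤ 5.6:
n ≥ (z* · σ / E)²
n ≥ (1.282 · 17.2 / 5.6)²
n ≥ 15.50

Minimum n = 16 (rounding up)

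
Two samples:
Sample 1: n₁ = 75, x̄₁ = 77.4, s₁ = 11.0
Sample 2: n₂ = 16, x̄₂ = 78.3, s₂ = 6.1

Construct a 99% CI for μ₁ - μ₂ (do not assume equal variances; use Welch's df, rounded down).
(-6.27, 4.47)

Difference: x̄₁ - x̄₂ = -0.90
SE = √(s₁²/n₁ + s₂²/n₂) = √(11.0²/75 + 6.1²/16) = 1.9847
df = 39.21 → 39 (Welch–Satterthwaite, rounded down)
t* = 2.708

CI: -0.90 ± 2.708 · 1.9847 = -0.90 ± 5.37 = (-6.27, 4.47)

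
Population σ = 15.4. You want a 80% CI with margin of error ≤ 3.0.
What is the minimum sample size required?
n ≥ 44

For margin E ≤ 3.0:
n ≥ (z* · σ / E)²
n ≥ (1.282 · 15.4 / 3.0)²
n ≥ 43.31

Minimum n = 44 (rounding up)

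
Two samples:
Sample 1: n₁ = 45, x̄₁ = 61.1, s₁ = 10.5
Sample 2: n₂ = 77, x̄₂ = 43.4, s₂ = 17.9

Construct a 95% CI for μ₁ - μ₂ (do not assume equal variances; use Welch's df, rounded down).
(12.61, 22.79)

Difference: x̄₁ - x̄₂ = 17.70
SE = √(s₁²/n₁ + s₂²/n₂) = √(10.5²/45 + 17.9²/77) = 2.5712
df = 119.99 → 119 (Welch–Satterthwaite, rounded down)
t* = 1.980

CI: 17.70 ± 1.980 · 2.5712 = 17.70 ± 5.09 = (12.61, 22.79)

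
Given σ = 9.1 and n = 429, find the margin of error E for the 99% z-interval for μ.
Margin of error = 1.13

Margin of error = z* · σ/√n
= 2.576 · 9.1/√429
= 2.576 · 9.1/20.7123
= 1.13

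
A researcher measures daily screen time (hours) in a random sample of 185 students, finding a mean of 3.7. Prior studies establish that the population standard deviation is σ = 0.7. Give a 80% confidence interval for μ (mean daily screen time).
(3.63, 3.77)

z-interval (σ known):
z* = 1.282 for 80% confidence

Margin of error = z* · σ/√n = 1.282 · 0.7/√185 = 0.07

CI: (3.7 - 0.07, 3.7 + 0.07) = (3.63, 3.77)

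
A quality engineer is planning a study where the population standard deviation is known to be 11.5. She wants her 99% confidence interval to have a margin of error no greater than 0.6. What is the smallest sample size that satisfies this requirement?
n ≥ 2438

For margin E ≤ 0.6:
n ≥ (z* · σ / E)²
n ≥ (2.576 · 11.5 / 0.6)²
n ≥ 2437.73

Minimum n = 2438 (rounding up)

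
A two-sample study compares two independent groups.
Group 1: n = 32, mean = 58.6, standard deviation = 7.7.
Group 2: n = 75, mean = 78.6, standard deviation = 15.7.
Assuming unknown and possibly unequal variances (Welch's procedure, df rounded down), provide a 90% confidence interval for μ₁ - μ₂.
(-23.76, -16.24)

Difference: x̄₁ - x̄₂ = -20.00
SE = √(s₁²/n₁ + s₂²/n₂) = √(7.7²/32 + 15.7²/75) = 2.2670
df = 102.89 → 102 (Welch–Satterthwaite, rounded down)
t* = 1.660

CI: -20.00 ± 1.660 · 2.2670 = -20.00 ± 3.76 = (-23.76, -16.24)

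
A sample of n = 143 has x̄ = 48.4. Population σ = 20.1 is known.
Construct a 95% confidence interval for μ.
(45.11, 51.69)

z-interval (σ known):
z* = 1.960 for 95% confidence

Margin of error = z* · σ/√n = 1.960 · 20.1/√143 = 3.29

CI: (48.4 - 3.29, 48.4 + 3.29) = (45.11, 51.69)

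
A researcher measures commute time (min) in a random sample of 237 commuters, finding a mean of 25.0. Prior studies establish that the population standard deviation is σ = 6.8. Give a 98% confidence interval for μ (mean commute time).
(23.97, 26.03)

z-interval (σ known):
z* = 2.326 for 98% confidence

Margin of error = z* · σ/√n = 2.326 · 6.8/√237 = 1.03

CI: (25.0 - 1.03, 25.0 + 1.03) = (23.97, 26.03)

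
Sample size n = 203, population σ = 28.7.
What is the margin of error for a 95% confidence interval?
Margin of error = 3.95

Margin of error = z* · σ/√n
= 1.960 · 28.7/√203
= 1.960 · 28.7/14.2478
= 3.95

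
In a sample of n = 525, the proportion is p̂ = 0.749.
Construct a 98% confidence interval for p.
(0.705, 0.793)

Proportion CI:
SE = √(p̂(1-p̂)/n) = √(0.749 · 0.251 / 525) = 0.01892

z* = 2.326
Margin = z* · SE = 2.326 · 0.01892 = 0.0440

CI: 0.749 ± 0.0440 = (0.705, 0.793)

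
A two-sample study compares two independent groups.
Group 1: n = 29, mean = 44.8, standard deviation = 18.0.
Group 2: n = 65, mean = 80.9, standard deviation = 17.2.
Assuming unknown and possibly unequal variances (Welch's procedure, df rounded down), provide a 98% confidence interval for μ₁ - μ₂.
(-45.62, -26.58)

Difference: x̄₁ - x̄₂ = -36.10
SE = √(s₁²/n₁ + s₂²/n₂) = √(18.0²/29 + 17.2²/65) = 3.9653
df = 51.71 → 51 (Welch–Satterthwaite, rounded down)
t* = 2.402

CI: -36.10 ± 2.402 · 3.9653 = -36.10 ± 9.52 = (-45.62, -26.58)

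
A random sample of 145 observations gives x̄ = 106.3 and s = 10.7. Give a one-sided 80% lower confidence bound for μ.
μ ≥ 105.55

Lower bound (one-sided):
t* = 0.844 (one-sided for 80%)
Lower bound = x̄ - t* · s/√n = 106.3 - 0.844 · 10.7/√145 = 105.55

We are 80% confident that μ ≥ 105.55.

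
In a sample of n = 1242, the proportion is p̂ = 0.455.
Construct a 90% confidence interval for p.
(0.432, 0.478)

Proportion CI:
SE = √(p̂(1-p̂)/n) = √(0.455 · 0.545 / 1242) = 0.01413

z* = 1.645
Margin = z* · SE = 1.645 · 0.01413 = 0.0232

CI: 0.455 ± 0.0232 = (0.432, 0.478)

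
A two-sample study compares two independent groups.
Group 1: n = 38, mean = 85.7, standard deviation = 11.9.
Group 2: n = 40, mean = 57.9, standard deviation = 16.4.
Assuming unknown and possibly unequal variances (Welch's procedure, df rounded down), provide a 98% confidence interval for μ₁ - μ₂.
(20.11, 35.49)

Difference: x̄₁ - x̄₂ = 27.80
SE = √(s₁²/n₁ + s₂²/n₂) = √(11.9²/38 + 16.4²/40) = 3.2327
df = 71.17 → 71 (Welch–Satterthwaite, rounded down)
t* = 2.380

CI: 27.80 ± 2.380 · 3.2327 = 27.80 ± 7.69 = (20.11, 35.49)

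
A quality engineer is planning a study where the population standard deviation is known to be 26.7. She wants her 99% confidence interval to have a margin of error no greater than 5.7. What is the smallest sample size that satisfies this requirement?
n ≥ 146

For margin E ≤ 5.7:
n ≥ (z* · σ / E)²
n ≥ (2.576 · 26.7 / 5.7)²
n ≥ 145.60

Minimum n = 146 (rounding up)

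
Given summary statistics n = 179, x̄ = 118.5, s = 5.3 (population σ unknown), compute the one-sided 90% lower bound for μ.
μ ≥ 117.99

Lower bound (one-sided):
t* = 1.286 (one-sided for 90%)
Lower bound = x̄ - t* · s/√n = 118.5 - 1.286 · 5.3/√179 = 117.99

We are 90% confident that μ ≥ 117.99.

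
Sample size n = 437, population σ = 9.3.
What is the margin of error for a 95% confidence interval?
Margin of error = 0.87

Margin of error = z* · σ/√n
= 1.960 · 9.3/√437
= 1.960 · 9.3/20.9045
= 0.87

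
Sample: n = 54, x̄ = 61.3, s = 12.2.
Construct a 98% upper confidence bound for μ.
μ ≤ 64.80

Upper bound (one-sided):
t* = 2.106 (one-sided for 98%)
Upper bound = x̄ + t* · s/√n = 61.3 + 2.106 · 12.2/√54 = 64.80

We are 98% confident that μ ≤ 64.80.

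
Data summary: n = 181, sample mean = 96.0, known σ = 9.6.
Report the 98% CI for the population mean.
(94.34, 97.66)

z-interval (σ known):
z* = 2.326 for 98% confidence

Margin of error = z* · σ/√n = 2.326 · 9.6/√181 = 1.66

CI: (96.0 - 1.66, 96.0 + 1.66) = (94.34, 97.66)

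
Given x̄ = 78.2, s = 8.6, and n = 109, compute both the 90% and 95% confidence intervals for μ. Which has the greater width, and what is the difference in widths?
95% CI is wider by 0.54

df = 108
90% CI: t* = 1.659, (76.83, 79.57), width = 2 · t* · s/√n = 2.73
95% CI: t* = 1.982, (76.57, 79.83), width = 2 · t* · s/√n = 3.27

The 95% CI is wider by 3.27 - 2.73 = 0.54.
Higher confidence requires a wider interval.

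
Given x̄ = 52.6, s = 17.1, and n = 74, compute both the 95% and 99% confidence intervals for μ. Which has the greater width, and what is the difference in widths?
99% CI is wider by 2.60

df = 73
95% CI: t* = 1.993, (48.64, 56.56), width = 2 · t* · s/√n = 7.92
99% CI: t* = 2.645, (47.34, 57.86), width = 2 · t* · s/√n = 10.52

The 99% CI is wider by 10.52 - 7.92 = 2.60.
Higher confidence requires a wider interval.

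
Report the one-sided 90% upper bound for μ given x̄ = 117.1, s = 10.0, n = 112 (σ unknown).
μ ≤ 118.32

Upper bound (one-sided):
t* = 1.289 (one-sided for 90%)
Upper bound = x̄ + t* · s/√n = 117.1 + 1.289 · 10.0/√112 = 118.32

We are 90% confident that μ ≤ 118.32.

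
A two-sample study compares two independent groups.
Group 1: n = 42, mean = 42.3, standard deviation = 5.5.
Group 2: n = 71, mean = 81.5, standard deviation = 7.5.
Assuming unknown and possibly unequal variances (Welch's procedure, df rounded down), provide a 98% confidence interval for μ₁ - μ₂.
(-42.10, -36.30)

Difference: x̄₁ - x̄₂ = -39.20
SE = √(s₁²/n₁ + s₂²/n₂) = √(5.5²/42 + 7.5²/71) = 1.2298
df = 105.82 → 105 (Welch–Satterthwaite, rounded down)
t* = 2.362

CI: -39.20 ± 2.362 · 1.2298 = -39.20 ± 2.90 = (-42.10, -36.30)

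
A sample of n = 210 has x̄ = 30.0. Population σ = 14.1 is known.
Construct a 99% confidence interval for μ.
(27.49, 32.51)

z-interval (σ known):
z* = 2.576 for 99% confidence

Margin of error = z* · σ/√n = 2.576 · 14.1/√210 = 2.51

CI: (30.0 - 2.51, 30.0 + 2.51) = (27.49, 32.51)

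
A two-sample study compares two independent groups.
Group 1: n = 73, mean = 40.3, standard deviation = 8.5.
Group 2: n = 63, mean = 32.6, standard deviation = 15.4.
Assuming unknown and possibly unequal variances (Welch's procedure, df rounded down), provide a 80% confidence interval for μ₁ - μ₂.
(4.89, 10.51)

Difference: x̄₁ - x̄₂ = 7.70
SE = √(s₁²/n₁ + s₂²/n₂) = √(8.5²/73 + 15.4²/63) = 2.1804
df = 93.33 → 93 (Welch–Satterthwaite, rounded down)
t* = 1.291

CI: 7.70 ± 1.291 · 2.1804 = 7.70 ± 2.81 = (4.89, 10.51)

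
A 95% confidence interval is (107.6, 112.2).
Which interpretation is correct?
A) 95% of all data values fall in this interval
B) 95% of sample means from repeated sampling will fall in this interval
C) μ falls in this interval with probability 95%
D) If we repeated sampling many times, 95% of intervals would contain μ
D

A) Wrong — a CI is about the parameter μ, not individual data values.
B) Wrong — coverage applies to intervals containing μ, not to future x̄ values.
C) Wrong — μ is fixed; the randomness lives in the interval, not in μ.
D) Correct — this is the frequentist long-run coverage interpretation.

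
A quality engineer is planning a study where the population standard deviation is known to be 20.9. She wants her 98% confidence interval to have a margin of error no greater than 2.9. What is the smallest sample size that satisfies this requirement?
n ≥ 282

For margin E ≤ 2.9:
n ≥ (z* · σ / E)²
n ≥ (2.326 · 20.9 / 2.9)²
n ≥ 281.01

Minimum n = 282 (rounding up)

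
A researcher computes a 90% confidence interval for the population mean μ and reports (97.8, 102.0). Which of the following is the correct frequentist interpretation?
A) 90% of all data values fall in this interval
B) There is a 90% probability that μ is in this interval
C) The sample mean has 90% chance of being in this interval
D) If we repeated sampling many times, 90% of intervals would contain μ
D

A) Wrong — a CI is about the parameter μ, not individual data values.
B) Wrong — μ is fixed; the randomness lives in the interval, not in μ.
C) Wrong — x̄ is observed and sits in the interval by construction.
D) Correct — this is the frequentist long-run coverage interpretation.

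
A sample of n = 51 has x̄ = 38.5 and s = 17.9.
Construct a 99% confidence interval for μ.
(31.79, 45.21)

t-interval (σ unknown):
df = n - 1 = 50
t* = 2.678 for 99% confidence

Margin of error = t* · s/√n = 2.678 · 17.9/√51 = 6.71

CI: (31.79, 45.21)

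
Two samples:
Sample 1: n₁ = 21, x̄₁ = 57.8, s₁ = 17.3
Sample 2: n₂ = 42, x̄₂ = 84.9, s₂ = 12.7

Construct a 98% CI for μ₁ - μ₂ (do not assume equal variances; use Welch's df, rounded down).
(-37.53, -16.67)

Difference: x̄₁ - x̄₂ = -27.10
SE = √(s₁²/n₁ + s₂²/n₂) = √(17.3²/21 + 12.7²/42) = 4.2535
df = 31.13 → 31 (Welch–Satterthwaite, rounded down)
t* = 2.453

CI: -27.10 ± 2.453 · 4.2535 = -27.10 ± 10.43 = (-37.53, -16.67)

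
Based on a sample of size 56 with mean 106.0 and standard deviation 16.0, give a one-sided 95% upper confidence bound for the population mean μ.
μ ≤ 109.58

Upper bound (one-sided):
t* = 1.673 (one-sided for 95%)
Upper bound = x̄ + t* · s/√n = 106.0 + 1.673 · 16.0/√56 = 109.58

We are 95% confident that μ ≤ 109.58.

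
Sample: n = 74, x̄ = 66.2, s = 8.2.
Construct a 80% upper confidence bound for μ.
μ ≤ 67.01

Upper bound (one-sided):
t* = 0.847 (one-sided for 80%)
Upper bound = x̄ + t* · s/√n = 66.2 + 0.847 · 8.2/√74 = 67.01

We are 80% confident that μ ≤ 67.01.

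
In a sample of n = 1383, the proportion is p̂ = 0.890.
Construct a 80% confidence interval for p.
(0.879, 0.901)

Proportion CI:
SE = √(p̂(1-p̂)/n) = √(0.890 · 0.110 / 1383) = 0.00841

z* = 1.282
Margin = z* · SE = 1.282 · 0.00841 = 0.0108

CI: 0.890 ± 0.0108 = (0.879, 0.901)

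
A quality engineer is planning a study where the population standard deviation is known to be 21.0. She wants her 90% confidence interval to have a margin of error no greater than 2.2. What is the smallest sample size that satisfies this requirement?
n ≥ 247

For margin E ≤ 2.2:
n ≥ (z* · σ / E)²
n ≥ (1.645 · 21.0 / 2.2)²
n ≥ 246.56

Minimum n = 247 (rounding up)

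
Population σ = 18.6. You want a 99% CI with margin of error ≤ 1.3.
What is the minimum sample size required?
n ≥ 1359

For margin E ≤ 1.3:
n ≥ (z* · σ / E)²
n ≥ (2.576 · 18.6 / 1.3)²
n ≥ 1358.41

Minimum n = 1359 (rounding up)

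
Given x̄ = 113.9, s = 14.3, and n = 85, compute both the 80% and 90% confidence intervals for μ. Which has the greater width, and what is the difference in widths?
90% CI is wider by 1.15

df = 84
80% CI: t* = 1.292, (111.90, 115.90), width = 2 · t* · s/√n = 4.01
90% CI: t* = 1.663, (111.32, 116.48), width = 2 · t* · s/√n = 5.16

The 90% CI is wider by 5.16 - 4.01 = 1.15.
Higher confidence requires a wider interval.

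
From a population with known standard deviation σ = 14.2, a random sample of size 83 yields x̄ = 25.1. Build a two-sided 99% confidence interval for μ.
(21.08, 29.12)

z-interval (σ known):
z* = 2.576 for 99% confidence

Margin of error = z* · σ/√n = 2.576 · 14.2/√83 = 4.02

CI: (25.1 - 4.02, 25.1 + 4.02) = (21.08, 29.12)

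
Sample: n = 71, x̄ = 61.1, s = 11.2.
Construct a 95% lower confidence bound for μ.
μ ≥ 58.88

Lower bound (one-sided):
t* = 1.667 (one-sided for 95%)
Lower bound = x̄ - t* · s/√n = 61.1 - 1.667 · 11.2/√71 = 58.88

We are 95% confident that μ ≥ 58.88.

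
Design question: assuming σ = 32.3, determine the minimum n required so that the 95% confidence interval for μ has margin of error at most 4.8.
n ≥ 174

For margin E ≤ 4.8:
n ≥ (z* · σ / E)²
n ≥ (1.960 · 32.3 / 4.8)²
n ≥ 173.95

Minimum n = 174 (rounding up)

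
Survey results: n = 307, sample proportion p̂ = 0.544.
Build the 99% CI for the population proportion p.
(0.471, 0.617)

Proportion CI:
SE = √(p̂(1-p̂)/n) = √(0.544 · 0.456 / 307) = 0.02843

z* = 2.576
Margin = z* · SE = 2.576 · 0.02843 = 0.0732

CI: 0.544 ± 0.0732 = (0.471, 0.617)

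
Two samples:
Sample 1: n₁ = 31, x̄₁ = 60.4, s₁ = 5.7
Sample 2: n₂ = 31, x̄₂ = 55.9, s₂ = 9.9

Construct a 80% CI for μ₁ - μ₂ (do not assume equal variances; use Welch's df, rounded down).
(1.83, 7.17)

Difference: x̄₁ - x̄₂ = 4.50
SE = √(s₁²/n₁ + s₂²/n₂) = √(5.7²/31 + 9.9²/31) = 2.0517
df = 47.92 → 47 (Welch–Satterthwaite, rounded down)
t* = 1.300

CI: 4.50 ± 1.300 · 2.0517 = 4.50 ± 2.67 = (1.83, 7.17)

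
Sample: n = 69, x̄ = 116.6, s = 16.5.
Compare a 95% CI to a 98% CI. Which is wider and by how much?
98% CI is wider by 1.53

df = 68
95% CI: t* = 1.995, (112.64, 120.56), width = 2 · t* · s/√n = 7.93
98% CI: t* = 2.382, (111.87, 121.33), width = 2 · t* · s/√n = 9.46

The 98% CI is wider by 9.46 - 7.93 = 1.53.
Higher confidence requires a wider interval.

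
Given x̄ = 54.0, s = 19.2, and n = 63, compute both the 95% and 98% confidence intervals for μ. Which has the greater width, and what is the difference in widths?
98% CI is wider by 1.88

df = 62
95% CI: t* = 1.999, (49.16, 58.84), width = 2 · t* · s/√n = 9.67
98% CI: t* = 2.388, (48.22, 59.78), width = 2 · t* · s/√n = 11.55

The 98% CI is wider by 11.55 - 9.67 = 1.88.
Higher confidence requires a wider interval.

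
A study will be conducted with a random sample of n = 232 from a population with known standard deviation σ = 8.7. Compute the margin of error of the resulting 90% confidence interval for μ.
Margin of error = 0.94

Margin of error = z* · σ/√n
= 1.645 · 8.7/√232
= 1.645 · 8.7/15.2315
= 0.94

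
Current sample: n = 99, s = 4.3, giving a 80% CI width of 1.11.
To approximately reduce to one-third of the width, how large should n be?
n ≈ 891

CI width ∝ 1/√n
To reduce width by factor 3, need √n to grow by 3 → need 3² = 9 times as many samples.

Current: n = 99, width = 1.11
New: n = 891, width ≈ 0.37

Width reduced by factor of 1.11/0.37 = 3.00.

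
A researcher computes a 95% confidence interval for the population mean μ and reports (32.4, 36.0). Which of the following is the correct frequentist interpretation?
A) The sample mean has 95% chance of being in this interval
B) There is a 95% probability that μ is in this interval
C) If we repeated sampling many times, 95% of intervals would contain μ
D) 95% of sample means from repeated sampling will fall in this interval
C

A) Wrong — x̄ is observed and sits in the interval by construction.
B) Wrong — μ is fixed; the randomness lives in the interval, not in μ.
C) Correct — this is the frequentist long-run coverage interpretation.
D) Wrong — coverage applies to intervals containing μ, not to future x̄ values.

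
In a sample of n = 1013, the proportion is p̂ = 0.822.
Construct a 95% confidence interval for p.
(0.798, 0.846)

Proportion CI:
SE = √(p̂(1-p̂)/n) = √(0.822 · 0.178 / 1013) = 0.01202

z* = 1.960
Margin = z* · SE = 1.960 · 0.01202 = 0.0236

CI: 0.822 ± 0.0236 = (0.798, 0.846)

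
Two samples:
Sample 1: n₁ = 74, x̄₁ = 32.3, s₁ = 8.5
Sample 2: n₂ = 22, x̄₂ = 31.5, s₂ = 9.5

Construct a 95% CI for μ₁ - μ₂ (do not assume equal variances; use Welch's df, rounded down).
(-3.80, 5.40)

Difference: x̄₁ - x̄₂ = 0.80
SE = √(s₁²/n₁ + s₂²/n₂) = √(8.5²/74 + 9.5²/22) = 2.2536
df = 31.67 → 31 (Welch–Satterthwaite, rounded down)
t* = 2.040

CI: 0.80 ± 2.040 · 2.2536 = 0.80 ± 4.60 = (-3.80, 5.40)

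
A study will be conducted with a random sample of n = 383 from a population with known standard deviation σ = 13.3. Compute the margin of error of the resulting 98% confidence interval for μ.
Margin of error = 1.58

Margin of error = z* · σ/√n
= 2.326 · 13.3/√383
= 2.326 · 13.3/19.5704
= 1.58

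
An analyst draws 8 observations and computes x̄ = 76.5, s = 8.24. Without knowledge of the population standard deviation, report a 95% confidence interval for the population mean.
(69.61, 83.39)

t-interval (σ unknown):
df = n - 1 = 7
t* = 2.365 for 95% confidence

Margin of error = t* · s/√n = 2.365 · 8.24/√8 = 6.89

CI: (69.61, 83.39)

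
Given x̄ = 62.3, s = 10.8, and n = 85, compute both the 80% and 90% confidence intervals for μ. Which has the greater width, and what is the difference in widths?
90% CI is wider by 0.87

df = 84
80% CI: t* = 1.292, (60.79, 63.81), width = 2 · t* · s/√n = 3.03
90% CI: t* = 1.663, (60.35, 64.25), width = 2 · t* · s/√n = 3.90

The 90% CI is wider by 3.90 - 3.03 = 0.87.
Higher confidence requires a wider interval.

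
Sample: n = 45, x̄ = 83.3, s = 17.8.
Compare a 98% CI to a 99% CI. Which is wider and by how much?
99% CI is wider by 1.48

df = 44
98% CI: t* = 2.414, (76.89, 89.71), width = 2 · t* · s/√n = 12.81
99% CI: t* = 2.692, (76.16, 90.44), width = 2 · t* · s/√n = 14.29

The 99% CI is wider by 14.29 - 12.81 = 1.48.
Higher confidence requires a wider interval.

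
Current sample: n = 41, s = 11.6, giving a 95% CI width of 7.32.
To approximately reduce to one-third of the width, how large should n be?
n ≈ 369

CI width ∝ 1/√n
To reduce width by factor 3, need √n to grow by 3 → need 3² = 9 times as many samples.

Current: n = 41, width = 7.32
New: n = 369, width ≈ 2.37

Width reduced by factor of 7.32/2.37 = 3.09.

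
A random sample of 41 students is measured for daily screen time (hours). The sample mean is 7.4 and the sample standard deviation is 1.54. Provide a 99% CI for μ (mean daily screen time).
(6.75, 8.05)

t-interval (σ unknown):
df = n - 1 = 40
t* = 2.704 for 99% confidence

Margin of error = t* · s/√n = 2.704 · 1.54/√41 = 0.65

CI: (6.75, 8.05)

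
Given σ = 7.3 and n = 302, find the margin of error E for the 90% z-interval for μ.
Margin of error = 0.69

Margin of error = z* · σ/√n
= 1.645 · 7.3/√302
= 1.645 · 7.3/17.3781
= 0.69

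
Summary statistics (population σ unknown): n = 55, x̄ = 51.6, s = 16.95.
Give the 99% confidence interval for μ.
(45.50, 57.70)

t-interval (σ unknown):
df = n - 1 = 54
t* = 2.670 for 99% confidence

Margin of error = t* · s/√n = 2.670 · 16.95/√55 = 6.10

CI: (45.50, 57.70)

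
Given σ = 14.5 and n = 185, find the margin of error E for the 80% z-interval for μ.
Margin of error = 1.37

Margin of error = z* · σ/√n
= 1.282 · 14.5/√185
= 1.282 · 14.5/13.6015
= 1.37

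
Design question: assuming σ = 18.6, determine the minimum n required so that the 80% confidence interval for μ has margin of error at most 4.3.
n ≥ 31

For margin E ≤ 4.3:
n ≥ (z* · σ / E)²
n ≥ (1.282 · 18.6 / 4.3)²
n ≥ 30.75

Minimum n = 31 (rounding up)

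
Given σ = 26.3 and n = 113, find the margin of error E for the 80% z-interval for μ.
Margin of error = 3.17

Margin of error = z* · σ/√n
= 1.282 · 26.3/√113
= 1.282 · 26.3/10.6301
= 3.17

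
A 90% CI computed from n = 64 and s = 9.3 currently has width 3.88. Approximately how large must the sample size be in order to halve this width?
n ≈ 256

CI width ∝ 1/√n
To reduce width by factor 2, need √n to grow by 2 → need 2² = 4 times as many samples.

Current: n = 64, width = 3.88
New: n = 256, width ≈ 1.92

Width reduced by factor of 3.88/1.92 = 2.02.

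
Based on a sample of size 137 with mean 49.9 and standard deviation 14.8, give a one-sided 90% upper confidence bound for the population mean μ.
μ ≤ 51.53

Upper bound (one-sided):
t* = 1.288 (one-sided for 90%)
Upper bound = x̄ + t* · s/√n = 49.9 + 1.288 · 14.8/√137 = 51.53

We are 90% confident that μ ≤ 51.53.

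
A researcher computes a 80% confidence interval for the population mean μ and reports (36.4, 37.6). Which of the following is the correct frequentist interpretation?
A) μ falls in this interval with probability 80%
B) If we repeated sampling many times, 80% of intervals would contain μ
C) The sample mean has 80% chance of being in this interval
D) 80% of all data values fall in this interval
B

A) Wrong — μ is fixed; the randomness lives in the interval, not in μ.
B) Correct — this is the frequentist long-run coverage interpretation.
C) Wrong — x̄ is observed and sits in the interval by construction.
D) Wrong — a CI is about the parameter μ, not individual data values.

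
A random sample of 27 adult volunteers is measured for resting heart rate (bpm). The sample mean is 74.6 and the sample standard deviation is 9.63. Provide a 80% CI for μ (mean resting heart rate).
(72.16, 77.04)

t-interval (σ unknown):
df = n - 1 = 26
t* = 1.315 for 80% confidence

Margin of error = t* · s/√n = 1.315 · 9.63/√27 = 2.44

CI: (72.16, 77.04)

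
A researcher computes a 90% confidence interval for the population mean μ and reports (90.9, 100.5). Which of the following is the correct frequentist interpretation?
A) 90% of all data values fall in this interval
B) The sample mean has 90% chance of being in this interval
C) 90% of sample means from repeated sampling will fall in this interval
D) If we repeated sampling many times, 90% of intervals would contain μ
D

A) Wrong — a CI is about the parameter μ, not individual data values.
B) Wrong — x̄ is observed and sits in the interval by construction.
C) Wrong — coverage applies to intervals containing μ, not to future x̄ values.
D) Correct — this is the frequentist long-run coverage interpretation.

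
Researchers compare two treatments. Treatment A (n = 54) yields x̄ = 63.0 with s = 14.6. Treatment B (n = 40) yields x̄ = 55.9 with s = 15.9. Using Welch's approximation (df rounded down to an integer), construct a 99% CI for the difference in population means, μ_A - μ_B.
(-1.36, 15.56)

Difference: x̄₁ - x̄₂ = 7.10
SE = √(s₁²/n₁ + s₂²/n₂) = √(14.6²/54 + 15.9²/40) = 3.2043
df = 79.97 → 79 (Welch–Satterthwaite, rounded down)
t* = 2.640

CI: 7.10 ± 2.640 · 3.2043 = 7.10 ± 8.46 = (-1.36, 15.56)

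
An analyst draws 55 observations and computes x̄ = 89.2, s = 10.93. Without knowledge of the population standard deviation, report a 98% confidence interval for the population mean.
(85.67, 92.73)

t-interval (σ unknown):
df = n - 1 = 54
t* = 2.397 for 98% confidence

Margin of error = t* · s/√n = 2.397 · 10.93/√55 = 3.53

CI: (85.67, 92.73)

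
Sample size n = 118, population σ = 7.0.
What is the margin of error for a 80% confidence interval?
Margin of error = 0.83

Margin of error = z* · σ/√n
= 1.282 · 7.0/√118
= 1.282 · 7.0/10.8628
= 0.83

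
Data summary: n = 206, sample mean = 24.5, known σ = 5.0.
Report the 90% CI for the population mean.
(23.93, 25.07)

z-interval (σ known):
z* = 1.645 for 90% confidence

Margin of error = z* · σ/√n = 1.645 · 5.0/√206 = 0.57

CI: (24.5 - 0.57, 24.5 + 0.57) = (23.93, 25.07)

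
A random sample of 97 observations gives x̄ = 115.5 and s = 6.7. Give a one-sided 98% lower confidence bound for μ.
μ ≥ 114.08

Lower bound (one-sided):
t* = 2.082 (one-sided for 98%)
Lower bound = x̄ - t* · s/√n = 115.5 - 2.082 · 6.7/√97 = 114.08

We are 98% confident that μ ≥ 114.08.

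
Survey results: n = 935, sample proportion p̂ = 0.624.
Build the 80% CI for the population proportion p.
(0.604, 0.644)

Proportion CI:
SE = √(p̂(1-p̂)/n) = √(0.624 · 0.376 / 935) = 0.01584

z* = 1.282
Margin = z* · SE = 1.282 · 0.01584 = 0.0203

CI: 0.624 ± 0.0203 = (0.604, 0.644)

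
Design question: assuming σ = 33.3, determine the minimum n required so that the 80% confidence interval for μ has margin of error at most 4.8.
n ≥ 80

For margin E ≤ 4.8:
n ≥ (z* · σ / E)²
n ≥ (1.282 · 33.3 / 4.8)²
n ≥ 79.10

Minimum n = 80 (rounding up)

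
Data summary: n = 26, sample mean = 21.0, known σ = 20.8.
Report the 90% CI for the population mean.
(14.29, 27.71)

z-interval (σ known):
z* = 1.645 for 90% confidence

Margin of error = z* · σ/√n = 1.645 · 20.8/√26 = 6.71

CI: (21.0 - 6.71, 21.0 + 6.71) = (14.29, 27.71)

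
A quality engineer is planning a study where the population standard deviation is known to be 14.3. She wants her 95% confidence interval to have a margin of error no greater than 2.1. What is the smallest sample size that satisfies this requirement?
n ≥ 179

For margin E ≤ 2.1:
n ≥ (z* · σ / E)²
n ≥ (1.960 · 14.3 / 2.1)²
n ≥ 178.13

Minimum n = 179 (rounding up)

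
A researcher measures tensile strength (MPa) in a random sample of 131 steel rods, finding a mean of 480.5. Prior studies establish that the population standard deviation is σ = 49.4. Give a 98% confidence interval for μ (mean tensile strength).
(470.46, 490.54)

z-interval (σ known):
z* = 2.326 for 98% confidence

Margin of error = z* · σ/√n = 2.326 · 49.4/√131 = 10.04

CI: (480.5 - 10.04, 480.5 + 10.04) = (470.46, 490.54)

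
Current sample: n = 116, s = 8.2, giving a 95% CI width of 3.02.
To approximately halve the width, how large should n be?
n ≈ 464

CI width ∝ 1/√n
To reduce width by factor 2, need √n to grow by 2 → need 2² = 4 times as many samples.

Current: n = 116, width = 3.02
New: n = 464, width ≈ 1.50

Width reduced by factor of 3.02/1.50 = 2.01.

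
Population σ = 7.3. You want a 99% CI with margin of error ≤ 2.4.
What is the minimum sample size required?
n ≥ 62

For margin E ≤ 2.4:
n ≥ (z* · σ / E)²
n ≥ (2.576 · 7.3 / 2.4)²
n ≥ 61.39

Minimum n = 62 (rounding up)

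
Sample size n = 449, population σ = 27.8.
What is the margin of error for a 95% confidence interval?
Margin of error = 2.57

Margin of error = z* · σ/√n
= 1.960 · 27.8/√449
= 1.960 · 27.8/21.1896
= 2.57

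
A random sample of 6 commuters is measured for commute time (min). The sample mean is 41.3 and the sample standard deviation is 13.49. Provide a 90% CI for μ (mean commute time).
(30.20, 52.40)

t-interval (σ unknown):
df = n - 1 = 5
t* = 2.015 for 90% confidence

Margin of error = t* · s/√n = 2.015 · 13.49/√6 = 11.10

CI: (30.20, 52.40)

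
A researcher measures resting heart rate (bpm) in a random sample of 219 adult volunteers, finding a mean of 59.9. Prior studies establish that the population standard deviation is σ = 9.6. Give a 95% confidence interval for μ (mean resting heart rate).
(58.63, 61.17)

z-interval (σ known):
z* = 1.960 for 95% confidence

Margin of error = z* · σ/√n = 1.960 · 9.6/√219 = 1.27

CI: (59.9 - 1.27, 59.9 + 1.27) = (58.63, 61.17)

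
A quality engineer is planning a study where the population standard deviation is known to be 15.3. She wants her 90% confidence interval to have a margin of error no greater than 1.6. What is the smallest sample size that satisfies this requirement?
n ≥ 248

For margin E ≤ 1.6:
n ≥ (z* · σ / E)²
n ≥ (1.645 · 15.3 / 1.6)²
n ≥ 247.44

Minimum n = 248 (rounding up)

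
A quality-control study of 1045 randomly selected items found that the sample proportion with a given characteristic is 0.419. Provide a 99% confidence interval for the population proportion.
(0.380, 0.458)

Proportion CI:
SE = √(p̂(1-p̂)/n) = √(0.419 · 0.581 / 1045) = 0.01526

z* = 2.576
Margin = z* · SE = 2.576 · 0.01526 = 0.0393

CI: 0.419 ± 0.0393 = (0.380, 0.458)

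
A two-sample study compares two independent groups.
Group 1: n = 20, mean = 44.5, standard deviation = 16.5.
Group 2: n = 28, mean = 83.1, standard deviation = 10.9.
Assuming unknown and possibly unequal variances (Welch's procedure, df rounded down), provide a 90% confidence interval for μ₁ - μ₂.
(-45.77, -31.43)

Difference: x̄₁ - x̄₂ = -38.60
SE = √(s₁²/n₁ + s₂²/n₂) = √(16.5²/20 + 10.9²/28) = 4.2256
df = 30.60 → 30 (Welch–Satterthwaite, rounded down)
t* = 1.697

CI: -38.60 ± 1.697 · 4.2256 = -38.60 ± 7.17 = (-45.77, -31.43)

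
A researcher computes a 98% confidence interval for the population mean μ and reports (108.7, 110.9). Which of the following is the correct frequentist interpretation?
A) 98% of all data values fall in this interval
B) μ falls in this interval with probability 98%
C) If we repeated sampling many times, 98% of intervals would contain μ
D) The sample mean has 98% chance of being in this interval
C

A) Wrong — a CI is about the parameter μ, not individual data values.
B) Wrong — μ is fixed; the randomness lives in the interval, not in μ.
C) Correct — this is the frequentist long-run coverage interpretation.
D) Wrong — x̄ is observed and sits in the interval by construction.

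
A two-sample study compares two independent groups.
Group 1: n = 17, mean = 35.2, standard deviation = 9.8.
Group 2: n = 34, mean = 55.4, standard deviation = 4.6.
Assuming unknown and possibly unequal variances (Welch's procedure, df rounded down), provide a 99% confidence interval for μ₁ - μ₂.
(-27.36, -13.04)

Difference: x̄₁ - x̄₂ = -20.20
SE = √(s₁²/n₁ + s₂²/n₂) = √(9.8²/17 + 4.6²/34) = 2.5043
df = 19.60 → 19 (Welch–Satterthwaite, rounded down)
t* = 2.861

CI: -20.20 ± 2.861 · 2.5043 = -20.20 ± 7.16 = (-27.36, -13.04)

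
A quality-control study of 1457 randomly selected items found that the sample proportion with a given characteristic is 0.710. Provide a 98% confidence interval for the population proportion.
(0.682, 0.738)

Proportion CI:
SE = √(p̂(1-p̂)/n) = √(0.710 · 0.290 / 1457) = 0.01189

z* = 2.326
Margin = z* · SE = 2.326 · 0.01189 = 0.0277

CI: 0.710 ± 0.0277 = (0.682, 0.738)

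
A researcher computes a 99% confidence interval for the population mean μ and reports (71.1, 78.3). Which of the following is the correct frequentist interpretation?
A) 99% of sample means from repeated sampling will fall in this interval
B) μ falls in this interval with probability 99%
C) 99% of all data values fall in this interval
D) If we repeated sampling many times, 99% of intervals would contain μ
D

A) Wrong — coverage applies to intervals containing μ, not to future x̄ values.
B) Wrong — μ is fixed; the randomness lives in the interval, not in μ.
C) Wrong — a CI is about the parameter μ, not individual data values.
D) Correct — this is the frequentist long-run coverage interpretation.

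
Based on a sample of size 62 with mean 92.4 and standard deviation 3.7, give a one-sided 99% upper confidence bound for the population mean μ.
μ ≤ 93.52

Upper bound (one-sided):
t* = 2.389 (one-sided for 99%)
Upper bound = x̄ + t* · s/√n = 92.4 + 2.389 · 3.7/√62 = 93.52

We are 99% confident that μ ≤ 93.52.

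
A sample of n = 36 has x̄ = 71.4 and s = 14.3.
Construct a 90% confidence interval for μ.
(67.37, 75.43)

t-interval (σ unknown):
df = n - 1 = 35
t* = 1.690 for 90% confidence

Margin of error = t* · s/√n = 1.690 · 14.3/√36 = 4.03

CI: (67.37, 75.43)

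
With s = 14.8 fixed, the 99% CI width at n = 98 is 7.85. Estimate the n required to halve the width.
n ≈ 392

CI width ∝ 1/√n
To reduce width by factor 2, need √n to grow by 2 → need 2² = 4 times as many samples.

Current: n = 98, width = 7.85
New: n = 392, width ≈ 3.87

Width reduced by factor of 7.85/3.87 = 2.03.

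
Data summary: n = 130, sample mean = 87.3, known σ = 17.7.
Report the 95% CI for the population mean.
(84.26, 90.34)

z-interval (σ known):
z* = 1.960 for 95% confidence

Margin of error = z* · σ/√n = 1.960 · 17.7/√130 = 3.04

CI: (87.3 - 3.04, 87.3 + 3.04) = (84.26, 90.34)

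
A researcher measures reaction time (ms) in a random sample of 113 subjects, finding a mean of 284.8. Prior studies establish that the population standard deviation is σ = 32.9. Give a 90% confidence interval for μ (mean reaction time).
(279.71, 289.89)

z-interval (σ known):
z* = 1.645 for 90% confidence

Margin of error = z* · σ/√n = 1.645 · 32.9/√113 = 5.09

CI: (284.8 - 5.09, 284.8 + 5.09) = (279.71, 289.89)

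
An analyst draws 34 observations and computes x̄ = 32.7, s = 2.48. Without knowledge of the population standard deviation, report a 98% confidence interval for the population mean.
(31.66, 33.74)

t-interval (σ unknown):
df = n - 1 = 33
t* = 2.445 for 98% confidence

Margin of error = t* · s/√n = 2.445 · 2.48/√34 = 1.04

CI: (31.66, 33.74)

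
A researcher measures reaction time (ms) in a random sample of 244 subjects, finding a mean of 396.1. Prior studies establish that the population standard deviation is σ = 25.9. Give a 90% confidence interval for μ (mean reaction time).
(393.37, 398.83)

z-interval (σ known):
z* = 1.645 for 90% confidence

Margin of error = z* · σ/√n = 1.645 · 25.9/√244 = 2.73

CI: (396.1 - 2.73, 396.1 + 2.73) = (393.37, 398.83)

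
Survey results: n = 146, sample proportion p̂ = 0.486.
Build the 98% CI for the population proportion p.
(0.390, 0.582)

Proportion CI:
SE = √(p̂(1-p̂)/n) = √(0.486 · 0.514 / 146) = 0.04136

z* = 2.326
Margin = z* · SE = 2.326 · 0.04136 = 0.0962

CI: 0.486 ± 0.0962 = (0.390, 0.582)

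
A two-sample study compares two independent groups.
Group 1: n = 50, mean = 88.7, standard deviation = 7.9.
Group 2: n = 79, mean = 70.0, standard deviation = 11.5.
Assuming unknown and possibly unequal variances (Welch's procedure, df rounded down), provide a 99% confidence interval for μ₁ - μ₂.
(14.23, 23.17)

Difference: x̄₁ - x̄₂ = 18.70
SE = √(s₁²/n₁ + s₂²/n₂) = √(7.9²/50 + 11.5²/79) = 1.7095
df = 126.09 → 126 (Welch–Satterthwaite, rounded down)
t* = 2.615

CI: 18.70 ± 2.615 · 1.7095 = 18.70 ± 4.47 = (14.23, 23.17)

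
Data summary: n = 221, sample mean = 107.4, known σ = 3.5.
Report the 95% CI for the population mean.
(106.94, 107.86)

z-interval (σ known):
z* = 1.960 for 95% confidence

Margin of error = z* · σ/√n = 1.960 · 3.5/√221 = 0.46

CI: (107.4 - 0.46, 107.4 + 0.46) = (106.94, 107.86)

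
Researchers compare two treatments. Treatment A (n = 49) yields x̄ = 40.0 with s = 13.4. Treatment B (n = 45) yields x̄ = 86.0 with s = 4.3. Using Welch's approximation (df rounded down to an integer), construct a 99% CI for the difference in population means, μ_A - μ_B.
(-51.38, -40.62)

Difference: x̄₁ - x̄₂ = -46.00
SE = √(s₁²/n₁ + s₂²/n₂) = √(13.4²/49 + 4.3²/45) = 2.0188
df = 58.56 → 58 (Welch–Satterthwaite, rounded down)
t* = 2.663

CI: -46.00 ± 2.663 · 2.0188 = -46.00 ± 5.38 = (-51.38, -40.62)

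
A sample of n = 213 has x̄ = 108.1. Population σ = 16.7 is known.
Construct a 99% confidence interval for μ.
(105.15, 111.05)

z-interval (σ known):
z* = 2.576 for 99% confidence

Margin of error = z* · σ/√n = 2.576 · 16.7/√213 = 2.95

CI: (108.1 - 2.95, 108.1 + 2.95) = (105.15, 111.05)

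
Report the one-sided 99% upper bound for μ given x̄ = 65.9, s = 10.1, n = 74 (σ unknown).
μ ≤ 68.69

Upper bound (one-sided):
t* = 2.379 (one-sided for 99%)
Upper bound = x̄ + t* · s/√n = 65.9 + 2.379 · 10.1/√74 = 68.69

We are 99% confident that μ ≤ 68.69.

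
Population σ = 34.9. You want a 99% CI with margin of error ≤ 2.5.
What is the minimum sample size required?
n ≥ 1294

For margin E ≤ 2.5:
n ≥ (z* · σ / E)²
n ≥ (2.576 · 34.9 / 2.5)²
n ≥ 1293.19

Minimum n = 1294 (rounding up)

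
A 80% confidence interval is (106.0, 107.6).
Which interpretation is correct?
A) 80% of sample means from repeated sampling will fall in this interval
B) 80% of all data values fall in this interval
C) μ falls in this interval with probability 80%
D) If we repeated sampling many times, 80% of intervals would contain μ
D

A) Wrong — coverage applies to intervals containing μ, not to future x̄ values.
B) Wrong — a CI is about the parameter μ, not individual data values.
C) Wrong — μ is fixed; the randomness lives in the interval, not in μ.
D) Correct — this is the frequentist long-run coverage interpretation.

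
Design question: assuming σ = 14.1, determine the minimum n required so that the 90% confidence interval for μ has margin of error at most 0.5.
n ≥ 2152

For margin E ≤ 0.5:
n ≥ (z* · σ / E)²
n ≥ (1.645 · 14.1 / 0.5)²
n ≥ 2151.94

Minimum n = 2152 (rounding up)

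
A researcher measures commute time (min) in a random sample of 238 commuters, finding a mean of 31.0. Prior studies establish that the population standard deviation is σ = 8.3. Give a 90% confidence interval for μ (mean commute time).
(30.11, 31.89)

z-interval (σ known):
z* = 1.645 for 90% confidence

Margin of error = z* · σ/√n = 1.645 · 8.3/√238 = 0.89

CI: (31.0 - 0.89, 31.0 + 0.89) = (30.11, 31.89)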